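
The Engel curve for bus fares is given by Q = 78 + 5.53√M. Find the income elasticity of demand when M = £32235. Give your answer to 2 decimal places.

At M = 32235: Q = 1070.862.
dQ/dM = 5.53/(2√M) = 0.0154004 at this income.
η = (dQ/dM)·(M/Q) = 0.0154004 × (32235/1070.862) = 0.46.

0.46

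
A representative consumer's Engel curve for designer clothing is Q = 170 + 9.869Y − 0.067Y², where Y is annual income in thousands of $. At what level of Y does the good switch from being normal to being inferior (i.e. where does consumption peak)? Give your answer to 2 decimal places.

73.65

dQ/dY = 9.869 − 0.134Y.
The good is inferior where dQ/dY < 0. Setting dQ/dY = 0 gives Y = 9.869 / 0.134 = 73.65.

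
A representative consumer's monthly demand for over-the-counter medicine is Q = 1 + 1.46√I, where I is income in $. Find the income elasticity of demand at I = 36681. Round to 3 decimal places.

0.498

At I = 36681: Q = 280.623.
dQ/dI = 1.46/(2√I) = 0.00381156 at this income.
η = (dQ/dI)·(I/Q) = 0.00381156 × (36681/280.623) = 0.498.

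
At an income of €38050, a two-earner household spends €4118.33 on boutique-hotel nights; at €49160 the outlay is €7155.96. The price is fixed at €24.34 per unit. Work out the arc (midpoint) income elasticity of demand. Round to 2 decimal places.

2.11

With a constant price, Q₁ = 4118.33/24.34 = 169.200 and Q₂ = 7155.96/24.34 = 294.000 (equivalently, work directly with expenditure since P cancels).
Midpoint %ΔQ = (7155.96 − 4118.33)/5637.15 = 0.53886; midpoint %ΔI = (49160 − 38050)/43605 = 0.25479.
η = 0.53886 / 0.25479 = 2.11.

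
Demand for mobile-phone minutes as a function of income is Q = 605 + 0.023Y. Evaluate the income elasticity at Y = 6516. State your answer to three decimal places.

At Y = 6516: Q = 754.868.
dQ/dY = 0.023.
η = (dQ/dY)·(Y/Q) = 0.023 × (6516/754.868) = 0.199.

0.199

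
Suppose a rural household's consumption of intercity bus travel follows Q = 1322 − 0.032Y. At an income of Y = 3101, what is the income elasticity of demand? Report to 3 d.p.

-0.081

At Y = 3101: Q = 1222.768.
dQ/dY = −0.032.
η = (dQ/dY)·(Y/Q) = -0.032 × (3101/1222.768) = -0.081.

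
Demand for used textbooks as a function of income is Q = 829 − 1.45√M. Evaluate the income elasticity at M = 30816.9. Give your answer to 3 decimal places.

At M = 30816.9: Q = 574.456.
dQ/dM = -1.45/(2√M) = -0.00412994 at this income.
η = (dQ/dM)·(M/Q) = -0.00412994 × (30816.9/574.456) = -0.222.

-0.222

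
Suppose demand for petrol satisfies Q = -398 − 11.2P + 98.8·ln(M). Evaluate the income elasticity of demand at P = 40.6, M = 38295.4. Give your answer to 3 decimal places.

0.520

At P = 40.6, M = 38295.4: Q = 189.925.
Holding P constant, ∂Q/∂M = 98.8/M = 0.00257994.
η_M = (∂Q/∂M)·(M/Q) = 0.00257994 × (38295.4/189.925) = 0.520.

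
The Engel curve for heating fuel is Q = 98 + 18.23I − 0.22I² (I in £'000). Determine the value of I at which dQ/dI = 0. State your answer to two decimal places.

dQ/dI = 18.23 − 0.44I.
The good is inferior where dQ/dI < 0. Setting dQ/dI = 0 gives I = 18.23 / 0.44 = 41.43.

41.43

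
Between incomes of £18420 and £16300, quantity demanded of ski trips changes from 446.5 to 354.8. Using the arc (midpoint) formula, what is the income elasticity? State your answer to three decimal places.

1.874

ΔQ = 354.8 − 446.5 = -91.7; midpoint Q̄ = (446.5 + 354.8)/2 = 400.65.
ΔI = 16300 − 18420 = -2120; midpoint Ī = (18420 + 16300)/2 = 17360.
η = (ΔQ/Q̄) ÷ (ΔI/Ī) = (-91.7/400.65) ÷ (-2120/17360) = 1.874.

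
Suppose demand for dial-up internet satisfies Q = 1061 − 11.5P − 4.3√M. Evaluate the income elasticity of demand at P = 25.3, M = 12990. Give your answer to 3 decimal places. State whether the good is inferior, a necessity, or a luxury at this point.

-0.875 (inferior good)

At P = 25.3, M = 12990: Q = 279.963.
Holding P constant, ∂Q/∂M = -4.3/(2√M) = -0.018864.
η_M = (∂Q/∂M)·(M/Q) = -0.018864 × (12990/279.963) = -0.875.
Since η < 0, this is an inferior good.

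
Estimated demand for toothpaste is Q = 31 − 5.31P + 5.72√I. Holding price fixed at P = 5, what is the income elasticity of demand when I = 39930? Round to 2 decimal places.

0.50

At P = 5, I = 39930: Q = 1147.449.
Holding P constant, ∂Q/∂I = 5.72/(2√I) = 0.0143125.
η_I = (∂Q/∂I)·(I/Q) = 0.0143125 × (39930/1147.449) = 0.50.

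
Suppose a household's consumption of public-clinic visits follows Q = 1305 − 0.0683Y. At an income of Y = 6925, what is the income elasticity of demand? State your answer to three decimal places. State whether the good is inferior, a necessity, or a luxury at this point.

-0.568 (inferior good)

At Y = 6925: Q = 832.023.
dQ/dY = −0.0683.
η = (dQ/dY)·(Y/Q) = -0.0683 × (6925/832.023) = -0.568.
Since η < 0, the good is an inferior good.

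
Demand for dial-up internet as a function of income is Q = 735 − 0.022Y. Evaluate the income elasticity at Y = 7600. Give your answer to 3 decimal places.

-0.294

At Y = 7600: Q = 567.800.
dQ/dY = −0.022.
η = (dQ/dY)·(Y/Q) = -0.022 × (7600/567.800) = -0.294.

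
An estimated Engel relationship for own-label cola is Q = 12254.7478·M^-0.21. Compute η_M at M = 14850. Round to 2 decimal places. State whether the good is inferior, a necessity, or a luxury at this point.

-0.21 (inferior good)

For Q = A·M^β the income elasticity is constant and equal to β.
Here β = -0.21, so η = -0.21.
Since η < 0, the good is an inferior good.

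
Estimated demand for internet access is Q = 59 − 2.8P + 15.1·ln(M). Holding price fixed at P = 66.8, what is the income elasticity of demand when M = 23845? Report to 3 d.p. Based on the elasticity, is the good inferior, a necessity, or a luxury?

0.625 (necessity)

At P = 66.8, M = 23845: Q = 24.158.
Holding P constant, ∂Q/∂M = 15.1/M = 0.000633256.
η_M = (∂Q/∂M)·(M/Q) = 0.000633256 × (23845/24.158) = 0.625.
Since 0 < η < 1, this is a necessity.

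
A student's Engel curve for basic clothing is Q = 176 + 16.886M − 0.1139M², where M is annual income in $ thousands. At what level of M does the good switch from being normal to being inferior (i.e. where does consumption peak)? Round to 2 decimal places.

74.13

dQ/dM = 16.886 − 0.2278M.
The good is inferior where dQ/dM < 0. Setting dQ/dM = 0 gives M = 16.886 / 0.2278 = 74.13.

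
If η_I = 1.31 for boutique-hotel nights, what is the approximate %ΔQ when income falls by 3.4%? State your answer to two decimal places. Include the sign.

%ΔQ ≈ η × %ΔI = 1.31 × (-3.4%) = -4.45%.

-4.45%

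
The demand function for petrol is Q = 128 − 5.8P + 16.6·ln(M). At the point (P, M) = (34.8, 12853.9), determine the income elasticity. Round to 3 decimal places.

0.199

At P = 34.8, M = 12853.9: Q = 83.219.
Holding P constant, ∂Q/∂M = 16.6/M = 0.00129144.
η_M = (∂Q/∂M)·(M/Q) = 0.00129144 × (12853.9/83.219) = 0.199.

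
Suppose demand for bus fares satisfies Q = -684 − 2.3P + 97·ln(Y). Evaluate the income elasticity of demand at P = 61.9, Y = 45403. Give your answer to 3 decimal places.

0.454

At P = 61.9, Y = 45403: Q = 213.793.
Holding P constant, ∂Q/∂Y = 97/Y = 0.00213642.
η_Y = (∂Q/∂Y)·(Y/Q) = 0.00213642 × (45403/213.793) = 0.454.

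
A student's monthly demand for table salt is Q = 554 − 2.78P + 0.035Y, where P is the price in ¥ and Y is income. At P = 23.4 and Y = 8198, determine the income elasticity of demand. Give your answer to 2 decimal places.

At P = 23.4, Y = 8198: Q = 775.878.
Holding P constant, ∂Q/∂Y = 0.035.
η_Y = (∂Q/∂Y)·(Y/Q) = 0.035 × (8198/775.878) = 0.37.

0.37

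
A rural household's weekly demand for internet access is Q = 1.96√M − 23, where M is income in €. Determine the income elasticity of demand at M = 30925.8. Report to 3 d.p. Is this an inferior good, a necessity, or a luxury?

0.536 (necessity)

At M = 30925.8: Q = 321.680.
dQ/dM = 1.96/(2√M) = 0.0055727 at this income.
η = (dQ/dM)·(M/Q) = 0.0055727 × (30925.8/321.680) = 0.536.
Since 0 < η < 1, the good is a necessity.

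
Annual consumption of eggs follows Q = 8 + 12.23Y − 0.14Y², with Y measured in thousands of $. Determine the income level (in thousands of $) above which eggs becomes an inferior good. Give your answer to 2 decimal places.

dQ/dY = 12.23 − 0.28Y.
The good is inferior where dQ/dY < 0. Setting dQ/dY = 0 gives Y = 12.23 / 0.28 = 43.68.

43.68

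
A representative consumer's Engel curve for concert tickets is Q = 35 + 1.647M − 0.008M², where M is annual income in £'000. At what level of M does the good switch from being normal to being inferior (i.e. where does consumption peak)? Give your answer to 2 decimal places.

dQ/dM = 1.647 − 0.016M.
The good is inferior where dQ/dM < 0. Setting dQ/dM = 0 gives M = 1.647 / 0.016 = 102.94.

102.94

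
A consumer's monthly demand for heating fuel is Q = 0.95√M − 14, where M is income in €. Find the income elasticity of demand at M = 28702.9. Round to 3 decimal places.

At M = 28702.9: Q = 146.948.
dQ/dM = 0.95/(2√M) = 0.00280369 at this income.
η = (dQ/dM)·(M/Q) = 0.00280369 × (28702.9/146.948) = 0.548.

0.548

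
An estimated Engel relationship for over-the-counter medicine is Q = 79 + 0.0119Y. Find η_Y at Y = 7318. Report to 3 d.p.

At Y = 7318: Q = 166.084.
dQ/dY = 0.0119.
η = (dQ/dY)·(Y/Q) = 0.0119 × (7318/166.084) = 0.524.

0.524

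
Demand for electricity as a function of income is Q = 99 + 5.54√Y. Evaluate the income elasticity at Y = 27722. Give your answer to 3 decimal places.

0.452

At Y = 27722: Q = 1021.406.
dQ/dY = 5.54/(2√Y) = 0.0166367 at this income.
η = (dQ/dY)·(Y/Q) = 0.0166367 × (27722/1021.406) = 0.452.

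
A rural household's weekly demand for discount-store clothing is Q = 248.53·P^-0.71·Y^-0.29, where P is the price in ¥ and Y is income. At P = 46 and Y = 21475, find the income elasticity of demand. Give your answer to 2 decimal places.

For a multiplicative demand Q = A·P^α·Y^β, the income elasticity is β everywhere.
Here β = -0.29, so η = -0.29.

-0.29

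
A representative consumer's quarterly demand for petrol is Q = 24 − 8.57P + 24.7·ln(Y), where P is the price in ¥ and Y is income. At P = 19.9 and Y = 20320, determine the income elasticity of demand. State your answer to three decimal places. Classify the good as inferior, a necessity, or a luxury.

At P = 19.9, Y = 20320: Q = 98.465.
Holding P constant, ∂Q/∂Y = 24.7/Y = 0.00121555.
η_Y = (∂Q/∂Y)·(Y/Q) = 0.00121555 × (20320/98.465) = 0.251.
Since 0 < η < 1, this is a necessity.

0.251 (necessity)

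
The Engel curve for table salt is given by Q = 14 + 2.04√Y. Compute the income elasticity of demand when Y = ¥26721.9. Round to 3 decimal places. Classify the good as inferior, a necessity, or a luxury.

At Y = 26721.9: Q = 347.475.
dQ/dY = 2.04/(2√Y) = 0.00623974 at this income.
η = (dQ/dY)·(Y/Q) = 0.00623974 × (26721.9/347.475) = 0.480.
Since 0 < η < 1, the good is a necessity.

0.480 (necessity)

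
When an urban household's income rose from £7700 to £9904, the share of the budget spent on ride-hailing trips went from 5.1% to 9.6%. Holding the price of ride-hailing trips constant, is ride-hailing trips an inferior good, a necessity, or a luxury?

The budget share rises as income rises, so η > 1.

luxury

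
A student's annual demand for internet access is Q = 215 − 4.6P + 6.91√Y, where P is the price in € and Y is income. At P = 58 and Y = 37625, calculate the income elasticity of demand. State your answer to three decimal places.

At P = 58, Y = 37625: Q = 1288.544.
Holding P constant, ∂Q/∂Y = 6.91/(2√Y) = 0.0178119.
η_Y = (∂Q/∂Y)·(Y/Q) = 0.0178119 × (37625/1288.544) = 0.520.

0.520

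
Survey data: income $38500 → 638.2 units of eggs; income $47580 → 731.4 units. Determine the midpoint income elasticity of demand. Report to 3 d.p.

ΔQ = 731.4 − 638.2 = 93.2; midpoint Q̄ = (638.2 + 731.4)/2 = 684.8.
ΔI = 47580 − 38500 = 9080; midpoint Ī = (38500 + 47580)/2 = 43040.
η = (ΔQ/Q̄) ÷ (ΔI/Ī) = (93.2/684.8) ÷ (9080/43040) = 0.645.

0.645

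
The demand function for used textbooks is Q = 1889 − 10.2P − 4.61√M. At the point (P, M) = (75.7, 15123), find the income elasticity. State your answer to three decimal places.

At P = 75.7, M = 15123: Q = 549.942.
Holding P constant, ∂Q/∂M = -4.61/(2√M) = -0.0187436.
η_M = (∂Q/∂M)·(M/Q) = -0.0187436 × (15123/549.942) = -0.515.

-0.515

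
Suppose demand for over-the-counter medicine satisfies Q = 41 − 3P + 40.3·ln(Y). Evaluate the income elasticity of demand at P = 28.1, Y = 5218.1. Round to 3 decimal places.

0.134

At P = 28.1, Y = 5218.1: Q = 301.664.
Holding P constant, ∂Q/∂Y = 40.3/Y = 0.00772312.
η_Y = (∂Q/∂Y)·(Y/Q) = 0.00772312 × (5218.1/301.664) = 0.134.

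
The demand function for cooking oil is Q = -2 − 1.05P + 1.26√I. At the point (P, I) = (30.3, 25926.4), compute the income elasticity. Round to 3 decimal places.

At P = 30.3, I = 25926.4: Q = 169.066.
Holding P constant, ∂Q/∂I = 1.26/(2√I) = 0.00391264.
η_I = (∂Q/∂I)·(I/Q) = 0.00391264 × (25926.4/169.066) = 0.600.

0.600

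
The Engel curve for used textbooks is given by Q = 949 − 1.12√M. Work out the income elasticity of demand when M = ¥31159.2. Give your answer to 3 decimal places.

-0.132

At M = 31159.2: Q = 751.298.
dQ/dM = -1.12/(2√M) = -0.00317245 at this income.
η = (dQ/dM)·(M/Q) = -0.00317245 × (31159.2/751.298) = -0.132.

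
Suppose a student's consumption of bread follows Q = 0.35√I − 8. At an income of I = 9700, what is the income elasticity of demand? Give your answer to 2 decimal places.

At I = 9700: Q = 26.471.
dQ/dI = 0.35/(2√I) = 0.00177686 at this income.
η = (dQ/dI)·(I/Q) = 0.00177686 × (9700/26.471) = 0.65.

0.65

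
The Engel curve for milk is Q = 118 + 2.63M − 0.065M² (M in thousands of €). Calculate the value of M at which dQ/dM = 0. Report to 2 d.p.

20.23

dQ/dM = 2.63 − 0.13M.
The good is inferior where dQ/dM < 0. Setting dQ/dM = 0 gives M = 2.63 / 0.13 = 20.23.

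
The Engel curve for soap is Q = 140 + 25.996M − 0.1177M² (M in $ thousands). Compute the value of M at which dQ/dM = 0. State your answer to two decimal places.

110.43

dQ/dM = 25.996 − 0.2354M.
The good is inferior where dQ/dM < 0. Setting dQ/dM = 0 gives M = 25.996 / 0.2354 = 110.43.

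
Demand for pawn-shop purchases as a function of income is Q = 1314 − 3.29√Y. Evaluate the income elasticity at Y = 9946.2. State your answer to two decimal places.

At Y = 9946.2: Q = 985.886.
dQ/dY = -3.29/(2√Y) = -0.0164944 at this income.
η = (dQ/dY)·(Y/Q) = -0.0164944 × (9946.2/985.886) = -0.17.

-0.17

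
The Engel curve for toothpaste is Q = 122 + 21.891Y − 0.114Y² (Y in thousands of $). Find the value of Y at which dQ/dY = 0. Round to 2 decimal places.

dQ/dY = 21.891 − 0.228Y.
The good is inferior where dQ/dY < 0. Setting dQ/dY = 0 gives Y = 21.891 / 0.228 = 96.01.

96.01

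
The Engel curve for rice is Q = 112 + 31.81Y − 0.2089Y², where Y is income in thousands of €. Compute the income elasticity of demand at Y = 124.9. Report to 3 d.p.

At Y = 124.9: Q = 826.2269.
dQ/dY = 31.81 − 0.4178Y = -20.37322.
η = (dQ/dY)·(Y/Q) = -20.37322 × (124.9/826.2269) = -3.080.

-3.080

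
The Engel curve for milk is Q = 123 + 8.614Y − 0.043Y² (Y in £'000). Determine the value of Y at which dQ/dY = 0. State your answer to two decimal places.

dQ/dY = 8.614 − 0.086Y.
The good is inferior where dQ/dY < 0. Setting dQ/dY = 0 gives Y = 8.614 / 0.086 = 100.16.

100.16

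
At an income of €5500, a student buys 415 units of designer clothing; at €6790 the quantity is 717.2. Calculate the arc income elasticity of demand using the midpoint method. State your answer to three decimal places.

2.543

ΔQ = 717.2 − 415 = 302.2; midpoint Q̄ = (415 + 717.2)/2 = 566.1.
ΔI = 6790 − 5500 = 1290; midpoint Ī = (5500 + 6790)/2 = 6145.
η = (ΔQ/Q̄) ÷ (ΔI/Ī) = (302.2/566.1) ÷ (1290/6145) = 2.543.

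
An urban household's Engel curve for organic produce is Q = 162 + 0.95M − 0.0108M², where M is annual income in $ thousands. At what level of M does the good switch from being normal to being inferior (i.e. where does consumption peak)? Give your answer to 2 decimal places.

dQ/dM = 0.95 − 0.0216M.
The good is inferior where dQ/dM < 0. Setting dQ/dM = 0 gives M = 0.95 / 0.0216 = 43.98.

43.98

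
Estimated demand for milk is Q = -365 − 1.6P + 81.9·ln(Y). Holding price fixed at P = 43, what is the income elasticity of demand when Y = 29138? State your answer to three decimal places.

0.201

At P = 43, Y = 29138: Q = 408.115.
Holding P constant, ∂Q/∂Y = 81.9/Y = 0.00281076.
η_Y = (∂Q/∂Y)·(Y/Q) = 0.00281076 × (29138/408.115) = 0.201.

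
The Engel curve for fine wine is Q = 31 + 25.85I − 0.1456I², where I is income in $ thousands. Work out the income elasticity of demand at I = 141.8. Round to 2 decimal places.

At I = 141.8: Q = 768.9159.
dQ/dI = 25.85 − 0.2912I = -15.44216.
η = (dQ/dI)·(I/Q) = -15.44216 × (141.8/768.9159) = -2.85.

-2.85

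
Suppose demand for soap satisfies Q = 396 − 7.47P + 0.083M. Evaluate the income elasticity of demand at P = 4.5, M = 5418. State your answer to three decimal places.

At P = 4.5, M = 5418: Q = 812.079.
Holding P constant, ∂Q/∂M = 0.083.
η_M = (∂Q/∂M)·(M/Q) = 0.083 × (5418/812.079) = 0.554.

0.554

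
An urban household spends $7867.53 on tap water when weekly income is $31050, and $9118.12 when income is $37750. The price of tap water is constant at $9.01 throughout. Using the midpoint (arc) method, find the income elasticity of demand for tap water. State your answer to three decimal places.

0.756

With a constant price, Q₁ = 7867.53/9.01 = 873.200 and Q₂ = 9118.12/9.01 = 1012.000 (equivalently, work directly with expenditure since P cancels).
Midpoint %ΔQ = (9118.12 − 7867.53)/8492.83 = 0.14725; midpoint %ΔI = (37750 − 31050)/34400 = 0.19477.
η = 0.14725 / 0.19477 = 0.756.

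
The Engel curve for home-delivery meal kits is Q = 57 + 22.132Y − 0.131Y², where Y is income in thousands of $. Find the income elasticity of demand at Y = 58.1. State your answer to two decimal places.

At Y = 58.1: Q = 900.6643.
dQ/dY = 22.132 − 0.262Y = 6.90980.
η = (dQ/dY)·(Y/Q) = 6.90980 × (58.1/900.6643) = 0.45.

0.45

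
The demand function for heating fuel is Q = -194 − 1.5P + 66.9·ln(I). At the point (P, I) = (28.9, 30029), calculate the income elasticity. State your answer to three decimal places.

0.148

At P = 28.9, I = 30029: Q = 452.384.
Holding P constant, ∂Q/∂I = 66.9/I = 0.00222785.
η_I = (∂Q/∂I)·(I/Q) = 0.00222785 × (30029/452.384) = 0.148.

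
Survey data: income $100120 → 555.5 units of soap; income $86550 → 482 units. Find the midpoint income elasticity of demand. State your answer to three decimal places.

ΔQ = 482 − 555.5 = -73.5; midpoint Q̄ = (555.5 + 482)/2 = 518.75.
ΔI = 86550 − 100120 = -13570; midpoint Ī = (100120 + 86550)/2 = 93335.
η = (ΔQ/Q̄) ÷ (ΔI/Ī) = (-73.5/518.75) ÷ (-13570/93335) = 0.975.

0.975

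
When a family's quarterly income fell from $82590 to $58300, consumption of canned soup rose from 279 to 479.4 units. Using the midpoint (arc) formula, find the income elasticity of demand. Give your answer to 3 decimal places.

-1.533

ΔQ = 479.4 − 279 = 200.4; midpoint Q̄ = (279 + 479.4)/2 = 379.2.
ΔI = 58300 − 82590 = -24290; midpoint Ī = (82590 + 58300)/2 = 70445.
η = (ΔQ/Q̄) ÷ (ΔI/Ī) = (200.4/379.2) ÷ (-24290/70445) = -1.533.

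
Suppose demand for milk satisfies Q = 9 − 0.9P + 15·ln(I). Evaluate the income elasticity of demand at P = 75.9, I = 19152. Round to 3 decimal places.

0.169

At P = 75.9, I = 19152: Q = 88.592.
Holding P constant, ∂Q/∂I = 15/I = 0.000783208.
η_I = (∂Q/∂I)·(I/Q) = 0.000783208 × (19152/88.592) = 0.169.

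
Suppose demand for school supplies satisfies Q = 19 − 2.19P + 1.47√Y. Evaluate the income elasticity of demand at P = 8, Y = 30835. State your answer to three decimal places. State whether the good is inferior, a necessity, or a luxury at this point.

At P = 8, Y = 30835: Q = 259.610.
Holding P constant, ∂Q/∂Y = 1.47/(2√Y) = 0.00418567.
η_Y = (∂Q/∂Y)·(Y/Q) = 0.00418567 × (30835/259.610) = 0.497.
Since 0 < η < 1, this is a necessity.

0.497 (necessity)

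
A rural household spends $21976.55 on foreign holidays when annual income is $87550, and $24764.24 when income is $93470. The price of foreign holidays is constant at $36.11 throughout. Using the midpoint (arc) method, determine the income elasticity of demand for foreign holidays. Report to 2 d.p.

1.82

With a constant price, Q₁ = 21976.55/36.11 = 608.600 and Q₂ = 24764.24/36.11 = 685.800 (equivalently, work directly with expenditure since P cancels).
Midpoint %ΔQ = (24764.24 − 21976.55)/23370.40 = 0.11928; midpoint %ΔI = (93470 − 87550)/90510 = 0.06541.
η = 0.11928 / 0.06541 = 1.82.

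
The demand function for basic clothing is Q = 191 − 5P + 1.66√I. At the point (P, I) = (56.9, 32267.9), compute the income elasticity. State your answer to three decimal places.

0.728

At P = 56.9, I = 32267.9: Q = 204.690.
Holding P constant, ∂Q/∂I = 1.66/(2√I) = 0.00462054.
η_I = (∂Q/∂I)·(I/Q) = 0.00462054 × (32267.9/204.690) = 0.728.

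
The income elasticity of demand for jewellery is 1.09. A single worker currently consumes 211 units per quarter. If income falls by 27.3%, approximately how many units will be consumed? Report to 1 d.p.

%ΔQ ≈ η × %ΔI = 1.09 × (-27.3%) = -29.757%.
New Q ≈ 211 × (1 − 0.29757) = 148.2.

148.2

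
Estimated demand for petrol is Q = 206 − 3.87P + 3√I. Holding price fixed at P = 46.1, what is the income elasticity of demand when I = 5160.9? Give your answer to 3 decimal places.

At P = 46.1, I = 5160.9: Q = 243.111.
Holding P constant, ∂Q/∂I = 3/(2√I) = 0.0208799.
η_I = (∂Q/∂I)·(I/Q) = 0.0208799 × (5160.9/243.111) = 0.443.

0.443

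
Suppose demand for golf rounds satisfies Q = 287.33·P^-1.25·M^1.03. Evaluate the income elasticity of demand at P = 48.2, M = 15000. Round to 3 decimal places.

For a multiplicative demand Q = A·P^α·M^β, the income elasticity is β everywhere.
Here β = 1.03, so η = 1.030.

1.030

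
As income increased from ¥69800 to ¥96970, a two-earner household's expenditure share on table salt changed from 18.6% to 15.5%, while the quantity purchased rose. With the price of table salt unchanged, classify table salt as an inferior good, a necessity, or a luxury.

necessity

Quantity rises but the budget share falls as income rises, so 0 < η < 1.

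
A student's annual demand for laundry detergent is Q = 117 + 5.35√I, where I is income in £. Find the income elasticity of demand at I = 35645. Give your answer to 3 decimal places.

0.448

At I = 35645: Q = 1127.074.
dQ/dI = 5.35/(2√I) = 0.0141685 at this income.
η = (dQ/dI)·(I/Q) = 0.0141685 × (35645/1127.074) = 0.448.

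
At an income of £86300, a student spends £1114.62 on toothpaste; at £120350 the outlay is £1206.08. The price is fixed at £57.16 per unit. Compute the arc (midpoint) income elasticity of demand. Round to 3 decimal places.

With a constant price, Q₁ = 1114.62/57.16 = 19.500 and Q₂ = 1206.08/57.16 = 21.100 (equivalently, work directly with expenditure since P cancels).
Midpoint %ΔQ = (1206.08 − 1114.62)/1160.35 = 0.07882; midpoint %ΔI = (120350 − 86300)/103325 = 0.32954.
η = 0.07882 / 0.32954 = 0.239.

0.239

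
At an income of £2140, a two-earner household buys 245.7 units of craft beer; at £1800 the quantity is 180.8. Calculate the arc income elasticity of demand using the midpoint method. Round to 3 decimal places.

1.763

ΔQ = 180.8 − 245.7 = -64.9; midpoint Q̄ = (245.7 + 180.8)/2 = 213.25.
ΔI = 1800 − 2140 = -340; midpoint Ī = (2140 + 1800)/2 = 1970.
η = (ΔQ/Q̄) ÷ (ΔI/Ī) = (-64.9/213.25) ÷ (-340/1970) = 1.763.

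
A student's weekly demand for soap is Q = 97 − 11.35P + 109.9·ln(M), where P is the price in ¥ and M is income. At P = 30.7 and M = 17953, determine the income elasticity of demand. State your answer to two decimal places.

0.13

At P = 30.7, M = 17953: Q = 825.082.
Holding P constant, ∂Q/∂M = 109.9/M = 0.00612154.
η_M = (∂Q/∂M)·(M/Q) = 0.00612154 × (17953/825.082) = 0.13.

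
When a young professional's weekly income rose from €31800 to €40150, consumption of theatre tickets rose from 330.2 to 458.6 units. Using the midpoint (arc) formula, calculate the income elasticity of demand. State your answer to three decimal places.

ΔQ = 458.6 − 330.2 = 128.4; midpoint Q̄ = (330.2 + 458.6)/2 = 394.4.
ΔI = 40150 − 31800 = 8350; midpoint Ī = (31800 + 40150)/2 = 35975.
η = (ΔQ/Q̄) ÷ (ΔI/Ī) = (128.4/394.4) ÷ (8350/35975) = 1.403.

1.403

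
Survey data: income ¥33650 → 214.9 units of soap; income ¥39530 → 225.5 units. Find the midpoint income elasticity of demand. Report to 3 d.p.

ΔQ = 225.5 − 214.9 = 10.6; midpoint Q̄ = (214.9 + 225.5)/2 = 220.2.
ΔI = 39530 − 33650 = 5880; midpoint Ī = (33650 + 39530)/2 = 36590.
η = (ΔQ/Q̄) ÷ (ΔI/Ī) = (10.6/220.2) ÷ (5880/36590) = 0.300.

0.300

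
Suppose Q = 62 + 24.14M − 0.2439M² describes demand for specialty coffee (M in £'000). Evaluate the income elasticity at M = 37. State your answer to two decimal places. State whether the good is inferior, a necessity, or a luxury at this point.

0.36 (necessity)

At M = 37: Q = 621.2809.
dQ/dM = 24.14 − 0.4878M = 6.09140.
η = (dQ/dM)·(M/Q) = 6.09140 × (37/621.2809) = 0.36.
0 < η < 1 ⇒ necessity.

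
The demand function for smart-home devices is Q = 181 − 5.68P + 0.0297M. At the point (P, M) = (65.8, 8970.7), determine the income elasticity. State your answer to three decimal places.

At P = 65.8, M = 8970.7: Q = 73.686.
Holding P constant, ∂Q/∂M = 0.0297.
η_M = (∂Q/∂M)·(M/Q) = 0.0297 × (8970.7/73.686) = 3.616.

3.616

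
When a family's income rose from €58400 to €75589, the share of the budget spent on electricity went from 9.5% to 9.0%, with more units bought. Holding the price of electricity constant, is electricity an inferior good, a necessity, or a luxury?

Quantity rises but the budget share falls as income rises, so 0 < η < 1.

necessity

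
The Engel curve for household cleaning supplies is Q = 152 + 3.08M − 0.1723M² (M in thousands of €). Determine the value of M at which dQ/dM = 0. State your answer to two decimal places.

8.94

dQ/dM = 3.08 − 0.3446M.
The good is inferior where dQ/dM < 0. Setting dQ/dM = 0 gives M = 3.08 / 0.3446 = 8.94.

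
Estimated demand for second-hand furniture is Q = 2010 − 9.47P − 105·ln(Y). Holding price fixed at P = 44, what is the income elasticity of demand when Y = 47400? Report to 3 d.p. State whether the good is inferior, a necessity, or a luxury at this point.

At P = 44, Y = 47400: Q = 462.850.
Holding P constant, ∂Q/∂Y = -105/Y = -0.00221519.
η_Y = (∂Q/∂Y)·(Y/Q) = -0.00221519 × (47400/462.850) = -0.227.
Since η < 0, this is an inferior good.

-0.227 (inferior good)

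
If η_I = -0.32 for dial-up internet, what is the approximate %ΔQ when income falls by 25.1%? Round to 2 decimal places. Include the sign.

8.03%

%ΔQ ≈ η × %ΔI = -0.32 × (-25.1%) = 8.03%.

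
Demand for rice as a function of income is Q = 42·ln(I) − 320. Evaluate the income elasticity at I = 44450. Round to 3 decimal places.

At I = 44450: Q = 129.489.
dQ/dI = 42/I = 0.000944882 at this income.
η = (dQ/dI)·(I/Q) = 0.000944882 × (44450/129.489) = 0.324.

0.324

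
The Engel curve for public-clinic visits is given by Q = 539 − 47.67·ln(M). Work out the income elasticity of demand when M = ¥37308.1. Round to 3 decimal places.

At M = 37308.1: Q = 37.180.
dQ/dM = -47.67/M = -0.00127774 at this income.
η = (dQ/dM)·(M/Q) = -0.00127774 × (37308.1/37.180) = -1.282.

-1.282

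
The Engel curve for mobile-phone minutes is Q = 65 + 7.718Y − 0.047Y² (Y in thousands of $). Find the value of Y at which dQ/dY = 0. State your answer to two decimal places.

dQ/dY = 7.718 − 0.094Y.
The good is inferior where dQ/dY < 0. Setting dQ/dY = 0 gives Y = 7.718 / 0.094 = 82.11.

82.11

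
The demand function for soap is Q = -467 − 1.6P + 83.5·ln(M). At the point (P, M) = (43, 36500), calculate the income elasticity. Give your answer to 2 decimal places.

At P = 43, M = 36500: Q = 341.373.
Holding P constant, ∂Q/∂M = 83.5/M = 0.00228767.
η_M = (∂Q/∂M)·(M/Q) = 0.00228767 × (36500/341.373) = 0.24.

0.24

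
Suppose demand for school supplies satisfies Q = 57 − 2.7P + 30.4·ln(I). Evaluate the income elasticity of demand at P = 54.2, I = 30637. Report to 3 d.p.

At P = 54.2, I = 30637: Q = 224.691.
Holding P constant, ∂Q/∂I = 30.4/I = 0.000992264.
η_I = (∂Q/∂I)·(I/Q) = 0.000992264 × (30637/224.691) = 0.135.

0.135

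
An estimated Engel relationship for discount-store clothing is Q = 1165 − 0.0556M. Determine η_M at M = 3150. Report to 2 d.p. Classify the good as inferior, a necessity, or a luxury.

-0.18 (inferior good)

At M = 3150: Q = 989.860.
dQ/dM = −0.0556.
η = (dQ/dM)·(M/Q) = -0.0556 × (3150/989.860) = -0.18.
Since η < 0, the good is an inferior good.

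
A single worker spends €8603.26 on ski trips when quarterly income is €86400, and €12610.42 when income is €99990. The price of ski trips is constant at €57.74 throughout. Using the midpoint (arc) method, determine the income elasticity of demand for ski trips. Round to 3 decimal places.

2.591

With a constant price, Q₁ = 8603.26/57.74 = 149.000 and Q₂ = 12610.42/57.74 = 218.400 (equivalently, work directly with expenditure since P cancels).
Midpoint %ΔQ = (12610.42 − 8603.26)/10606.84 = 0.37779; midpoint %ΔI = (99990 − 86400)/93195 = 0.14582.
η = 0.37779 / 0.14582 = 2.591.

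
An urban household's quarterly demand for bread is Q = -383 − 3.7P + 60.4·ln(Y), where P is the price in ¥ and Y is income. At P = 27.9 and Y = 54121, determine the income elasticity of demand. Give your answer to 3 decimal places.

At P = 27.9, Y = 54121: Q = 172.068.
Holding P constant, ∂Q/∂Y = 60.4/Y = 0.00111602.
η_Y = (∂Q/∂Y)·(Y/Q) = 0.00111602 × (54121/172.068) = 0.351.

0.351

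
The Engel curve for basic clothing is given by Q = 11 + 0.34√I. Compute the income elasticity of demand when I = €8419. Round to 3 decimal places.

0.370

At I = 8419: Q = 42.197.
dQ/dI = 0.34/(2√I) = 0.00185276 at this income.
η = (dQ/dI)·(I/Q) = 0.00185276 × (8419/42.197) = 0.370.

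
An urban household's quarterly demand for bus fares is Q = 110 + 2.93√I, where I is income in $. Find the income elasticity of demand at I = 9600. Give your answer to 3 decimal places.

At I = 9600: Q = 397.080.
dQ/dI = 2.93/(2√I) = 0.0149521 at this income.
η = (dQ/dI)·(I/Q) = 0.0149521 × (9600/397.080) = 0.361.

0.361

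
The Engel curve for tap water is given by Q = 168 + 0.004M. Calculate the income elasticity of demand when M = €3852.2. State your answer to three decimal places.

0.084

At M = 3852.2: Q = 183.409.
dQ/dM = 0.004.
η = (dQ/dM)·(M/Q) = 0.004 × (3852.2/183.409) = 0.084.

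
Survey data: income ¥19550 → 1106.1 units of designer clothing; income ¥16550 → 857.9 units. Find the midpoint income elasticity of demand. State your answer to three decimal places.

ΔQ = 857.9 − 1106.1 = -248.2; midpoint Q̄ = (1106.1 + 857.9)/2 = 982.
ΔI = 16550 − 19550 = -3000; midpoint Ī = (19550 + 16550)/2 = 18050.
η = (ΔQ/Q̄) ÷ (ΔI/Ī) = (-248.2/982) ÷ (-3000/18050) = 1.521.

1.521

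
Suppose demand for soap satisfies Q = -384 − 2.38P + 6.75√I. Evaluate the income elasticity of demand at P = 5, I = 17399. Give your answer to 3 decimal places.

At P = 5, I = 17399: Q = 494.461.
Holding P constant, ∂Q/∂I = 6.75/(2√I) = 0.0255865.
η_I = (∂Q/∂I)·(I/Q) = 0.0255865 × (17399/494.461) = 0.900.

0.900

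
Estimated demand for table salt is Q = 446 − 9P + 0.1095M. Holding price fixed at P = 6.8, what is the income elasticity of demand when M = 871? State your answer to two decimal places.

0.20

At P = 6.8, M = 871: Q = 480.175.
Holding P constant, ∂Q/∂M = 0.1095.
η_M = (∂Q/∂M)·(M/Q) = 0.1095 × (871/480.175) = 0.20.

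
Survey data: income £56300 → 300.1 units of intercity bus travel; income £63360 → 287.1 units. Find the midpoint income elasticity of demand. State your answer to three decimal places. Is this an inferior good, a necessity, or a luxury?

-0.375 (inferior good)

ΔQ = 287.1 − 300.1 = -13; midpoint Q̄ = (300.1 + 287.1)/2 = 293.6.
ΔI = 63360 − 56300 = 7060; midpoint Ī = (56300 + 63360)/2 = 59830.
η = (ΔQ/Q̄) ÷ (ΔI/Ī) = (-13/293.6) ÷ (7060/59830) = -0.375.
η < 0 ⇒ inferior good.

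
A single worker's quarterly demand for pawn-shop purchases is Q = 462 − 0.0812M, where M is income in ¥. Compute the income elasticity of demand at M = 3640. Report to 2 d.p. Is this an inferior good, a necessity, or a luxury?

At M = 3640: Q = 166.432.
dQ/dM = −0.0812.
η = (dQ/dM)·(M/Q) = -0.0812 × (3640/166.432) = -1.78.
Since η < 0, the good is an inferior good.

-1.78 (inferior good)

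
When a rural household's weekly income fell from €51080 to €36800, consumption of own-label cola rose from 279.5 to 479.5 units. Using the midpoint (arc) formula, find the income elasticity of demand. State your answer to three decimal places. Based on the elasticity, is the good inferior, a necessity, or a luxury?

-1.622 (inferior good)

ΔQ = 479.5 − 279.5 = 200; midpoint Q̄ = (279.5 + 479.5)/2 = 379.5.
ΔI = 36800 − 51080 = -14280; midpoint Ī = (51080 + 36800)/2 = 43940.
η = (ΔQ/Q̄) ÷ (ΔI/Ī) = (200/379.5) ÷ (-14280/43940) = -1.622.
η < 0 ⇒ inferior good.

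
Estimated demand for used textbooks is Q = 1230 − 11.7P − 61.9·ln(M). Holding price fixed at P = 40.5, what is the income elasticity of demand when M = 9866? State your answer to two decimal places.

At P = 40.5, M = 9866: Q = 186.865.
Holding P constant, ∂Q/∂M = -61.9/M = -0.00627407.
η_M = (∂Q/∂M)·(M/Q) = -0.00627407 × (9866/186.865) = -0.33.

-0.33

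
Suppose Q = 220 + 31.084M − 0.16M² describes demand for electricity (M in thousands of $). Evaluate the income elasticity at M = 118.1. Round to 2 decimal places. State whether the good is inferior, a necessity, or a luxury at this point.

-0.48 (inferior good)

At M = 118.1: Q = 1659.4028.
dQ/dM = 31.084 − 0.32M = -6.70800.
η = (dQ/dM)·(M/Q) = -6.70800 × (118.1/1659.4028) = -0.48.
η < 0 ⇒ inferior good.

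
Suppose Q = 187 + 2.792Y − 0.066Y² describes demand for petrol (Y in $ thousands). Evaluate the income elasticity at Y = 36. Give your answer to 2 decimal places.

At Y = 36: Q = 201.9760.
dQ/dY = 2.792 − 0.132Y = -1.96000.
η = (dQ/dY)·(Y/Q) = -1.96000 × (36/201.9760) = -0.35.

-0.35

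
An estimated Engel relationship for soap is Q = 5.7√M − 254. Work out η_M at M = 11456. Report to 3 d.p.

0.857

At M = 11456: Q = 356.086.
dQ/dM = 5.7/(2√M) = 0.0266274 at this income.
η = (dQ/dM)·(M/Q) = 0.0266274 × (11456/356.086) = 0.857.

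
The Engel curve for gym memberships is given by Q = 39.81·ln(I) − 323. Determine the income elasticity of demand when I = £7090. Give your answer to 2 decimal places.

At I = 7090: Q = 29.973.
dQ/dI = 39.81/I = 0.00561495 at this income.
η = (dQ/dI)·(I/Q) = 0.00561495 × (7090/29.973) = 1.33.

1.33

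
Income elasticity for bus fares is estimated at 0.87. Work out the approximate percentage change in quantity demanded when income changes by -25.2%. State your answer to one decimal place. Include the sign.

-21.9%

%ΔQ ≈ η × %ΔI = 0.87 × (-25.2%) = -21.9%.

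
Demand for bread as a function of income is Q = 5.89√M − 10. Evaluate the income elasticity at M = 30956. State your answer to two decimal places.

0.50

At M = 30956: Q = 1026.305.
dQ/dM = 5.89/(2√M) = 0.0167384 at this income.
η = (dQ/dM)·(M/Q) = 0.0167384 × (30956/1026.305) = 0.50.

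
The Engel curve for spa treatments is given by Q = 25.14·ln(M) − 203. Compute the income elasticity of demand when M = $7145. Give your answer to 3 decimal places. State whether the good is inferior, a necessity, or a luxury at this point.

1.251 (luxury)

At M = 7145: Q = 20.097.
dQ/dM = 25.14/M = 0.00351854 at this income.
η = (dQ/dM)·(M/Q) = 0.00351854 × (7145/20.097) = 1.251.
Since η > 1, the good is a luxury.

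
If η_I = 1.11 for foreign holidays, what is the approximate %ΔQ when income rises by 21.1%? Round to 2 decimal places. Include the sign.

23.42%

%ΔQ ≈ η × %ΔI = 1.11 × 21.1% = 23.42%.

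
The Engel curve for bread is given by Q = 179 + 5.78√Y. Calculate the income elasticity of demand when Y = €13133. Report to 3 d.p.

At Y = 13133: Q = 841.384.
dQ/dY = 5.78/(2√Y) = 0.0252183 at this income.
η = (dQ/dY)·(Y/Q) = 0.0252183 × (13133/841.384) = 0.394.

0.394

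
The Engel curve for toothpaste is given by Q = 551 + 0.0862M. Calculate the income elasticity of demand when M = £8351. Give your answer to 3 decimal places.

0.566

At M = 8351: Q = 1270.856.
dQ/dM = 0.0862.
η = (dQ/dM)·(M/Q) = 0.0862 × (8351/1270.856) = 0.566.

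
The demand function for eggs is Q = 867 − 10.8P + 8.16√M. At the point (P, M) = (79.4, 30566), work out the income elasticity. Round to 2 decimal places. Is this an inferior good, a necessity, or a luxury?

At P = 79.4, M = 30566: Q = 1436.104.
Holding P constant, ∂Q/∂M = 8.16/(2√M) = 0.0233368.
η_M = (∂Q/∂M)·(M/Q) = 0.0233368 × (30566/1436.104) = 0.50.
Since 0 < η < 1, this is a necessity.

0.50 (necessity)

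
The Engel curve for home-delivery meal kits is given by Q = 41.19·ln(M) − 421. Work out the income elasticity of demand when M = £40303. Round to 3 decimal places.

At M = 40303: Q = 15.786.
dQ/dM = 41.19/M = 0.00102201 at this income.
η = (dQ/dM)·(M/Q) = 0.00102201 × (40303/15.786) = 2.609.

2.609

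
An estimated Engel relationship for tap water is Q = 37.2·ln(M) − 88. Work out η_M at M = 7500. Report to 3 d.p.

0.153

At M = 7500: Q = 243.923.
dQ/dM = 37.2/M = 0.00496 at this income.
η = (dQ/dM)·(M/Q) = 0.00496 × (7500/243.923) = 0.153.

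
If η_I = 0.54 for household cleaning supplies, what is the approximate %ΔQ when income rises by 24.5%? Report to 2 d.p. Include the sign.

%ΔQ ≈ η × %ΔI = 0.54 × 24.5% = 13.23%.

13.23%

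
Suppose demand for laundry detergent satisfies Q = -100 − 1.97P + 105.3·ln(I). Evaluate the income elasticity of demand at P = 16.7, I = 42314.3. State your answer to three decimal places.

0.106

At P = 16.7, I = 42314.3: Q = 988.849.
Holding P constant, ∂Q/∂I = 105.3/I = 0.00248852.
η_I = (∂Q/∂I)·(I/Q) = 0.00248852 × (42314.3/988.849) = 0.106.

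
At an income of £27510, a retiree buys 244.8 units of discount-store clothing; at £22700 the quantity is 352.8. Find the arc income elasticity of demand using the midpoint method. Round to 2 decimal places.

ΔQ = 352.8 − 244.8 = 108; midpoint Q̄ = (244.8 + 352.8)/2 = 298.8.
ΔI = 22700 − 27510 = -4810; midpoint Ī = (27510 + 22700)/2 = 25105.
η = (ΔQ/Q̄) ÷ (ΔI/Ī) = (108/298.8) ÷ (-4810/25105) = -1.89.

-1.89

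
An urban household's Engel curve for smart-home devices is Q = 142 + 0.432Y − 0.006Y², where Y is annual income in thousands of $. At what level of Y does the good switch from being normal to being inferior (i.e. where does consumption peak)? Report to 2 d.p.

dQ/dY = 0.432 − 0.012Y.
The good is inferior where dQ/dY < 0. Setting dQ/dY = 0 gives Y = 0.432 / 0.012 = 36.00.

36.00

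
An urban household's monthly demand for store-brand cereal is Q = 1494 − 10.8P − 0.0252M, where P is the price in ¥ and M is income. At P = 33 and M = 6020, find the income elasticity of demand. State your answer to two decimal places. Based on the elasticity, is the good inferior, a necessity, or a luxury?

At P = 33, M = 6020: Q = 985.896.
Holding P constant, ∂Q/∂M = −0.0252.
η_M = (∂Q/∂M)·(M/Q) = -0.0252 × (6020/985.896) = -0.15.
Since η < 0, this is an inferior good.

-0.15 (inferior good)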